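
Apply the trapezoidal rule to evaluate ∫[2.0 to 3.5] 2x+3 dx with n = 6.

f(x) = 2x+3
a = 2.0, b = 3.5, n = 6
h = (b - a)/n = 0.250000

Trapezoidal rule: (h/2)[f(x₀) + 2f(x₁) + 2f(x₂) + ... + f(xₙ)]

x_0 = 2.0000, f(x_0) = 7.000000, coefficient = 1
x_1 = 2.2500, f(x_1) = 7.500000, coefficient = 2
x_2 = 2.5000, f(x_2) = 8.000000, coefficient = 2
x_3 = 2.7500, f(x_3) = 8.500000, coefficient = 2
x_4 = 3.0000, f(x_4) = 9.000000, coefficient = 2
x_5 = 3.2500, f(x_5) = 9.500000, coefficient = 2
x_6 = 3.5000, f(x_6) = 10.000000, coefficient = 1

I ≈ (0.250000/2) × 102.000000 = 12.750000
Exact value: 12.750000
Error: 0.000000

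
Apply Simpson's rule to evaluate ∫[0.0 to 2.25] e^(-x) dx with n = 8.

f(x) = e^(-x)
a = 0.0, b = 2.25, n = 8
h = (b - a)/n = 0.281250

Simpson's rule: (h/3)[f(x₀) + 4f(x₁) + 2f(x₂) + ... + f(xₙ)]

x_0 = 0.0000, f(x_0) = 1.000000, coefficient = 1
x_1 = 0.2812, f(x_1) = 0.754840, coefficient = 4
x_2 = 0.5625, f(x_2) = 0.569783, coefficient = 2
x_3 = 0.8438, f(x_3) = 0.430095, coefficient = 4
x_4 = 1.1250, f(x_4) = 0.324652, coefficient = 2
x_5 = 1.4062, f(x_5) = 0.245061, coefficient = 4
x_6 = 1.6875, f(x_6) = 0.184981, coefficient = 2
x_7 = 1.9688, f(x_7) = 0.139631, coefficient = 4
x_8 = 2.2500, f(x_8) = 0.105399, coefficient = 1

I ≈ (0.281250/3) × 9.542737 = 0.894632
Exact value: 0.894601
Error: 0.000031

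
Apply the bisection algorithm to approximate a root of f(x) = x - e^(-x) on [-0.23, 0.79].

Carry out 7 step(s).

f(x) = x - e^(-x)
Initial interval: [-0.23, 0.79]

Iteration 1:
  c_1 = (-0.230000 + 0.790000)/2 = 0.280000
  f(c_1) = f(0.280000) = -0.475784
  f(a) × f(c) ≥ 0, new interval: [0.280000, 0.790000]
Iteration 2:
  c_2 = (0.280000 + 0.790000)/2 = 0.535000
  f(c_2) = f(0.535000) = -0.050669
  f(a) × f(c) ≥ 0, new interval: [0.535000, 0.790000]
Iteration 3:
  c_3 = (0.535000 + 0.790000)/2 = 0.662500
  f(c_3) = f(0.662500) = 0.146939
  f(a) × f(c) < 0, new interval: [0.535000, 0.662500]
Iteration 4:
  c_4 = (0.535000 + 0.662500)/2 = 0.598750
  f(c_4) = f(0.598750) = 0.049252
  f(a) × f(c) < 0, new interval: [0.535000, 0.598750]
Iteration 5:
  c_5 = (0.535000 + 0.598750)/2 = 0.566875
  f(c_5) = f(0.566875) = -0.000420
  f(a) × f(c) ≥ 0, new interval: [0.566875, 0.598750]
Iteration 6:
  c_6 = (0.566875 + 0.598750)/2 = 0.582813
  f(c_6) = f(0.582813) = 0.024487
  f(a) × f(c) < 0, new interval: [0.566875, 0.582813]
Iteration 7:
  c_7 = (0.566875 + 0.582813)/2 = 0.574844
  f(c_7) = f(0.574844) = 0.012051
  f(a) × f(c) < 0, new interval: [0.566875, 0.574844]

After 7 iteration(s), the approximation is c_7 = 0.574844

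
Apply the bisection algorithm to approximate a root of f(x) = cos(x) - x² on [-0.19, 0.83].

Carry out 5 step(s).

f(x) = cos(x) - x²
Initial interval: [-0.19, 0.83]

Iteration 1:
  c_1 = (-0.190000 + 0.830000)/2 = 0.320000
  f(c_1) = f(0.320000) = 0.846835
  f(a) × f(c) ≥ 0, new interval: [0.320000, 0.830000]
Iteration 2:
  c_2 = (0.320000 + 0.830000)/2 = 0.575000
  f(c_2) = f(0.575000) = 0.508567
  f(a) × f(c) ≥ 0, new interval: [0.575000, 0.830000]
Iteration 3:
  c_3 = (0.575000 + 0.830000)/2 = 0.702500
  f(c_3) = f(0.702500) = 0.269723
  f(a) × f(c) ≥ 0, new interval: [0.702500, 0.830000]
Iteration 4:
  c_4 = (0.702500 + 0.830000)/2 = 0.766250
  f(c_4) = f(0.766250) = 0.133377
  f(a) × f(c) ≥ 0, new interval: [0.766250, 0.830000]
Iteration 5:
  c_5 = (0.766250 + 0.830000)/2 = 0.798125
  f(c_5) = f(0.798125) = 0.061047
  f(a) × f(c) ≥ 0, new interval: [0.798125, 0.830000]

After 5 iteration(s), the approximation is c_5 = 0.798125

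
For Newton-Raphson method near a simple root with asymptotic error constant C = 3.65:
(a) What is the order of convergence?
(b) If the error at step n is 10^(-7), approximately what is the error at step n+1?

(a) Newton-Raphson has quadratic (order 2) convergence near simple roots.
    This means |e_{n+1}| ≈ C|e_n|².

(b) With |e_n| = 10^(-7) and C = 3.65:
    |e_{n+1}| ≈ 3.65 × (10^(-7))² = 3.65 × 10^(-14)

(a) 2 (quadratic); (b) |e_{n+1}| ≈ 3.650e-14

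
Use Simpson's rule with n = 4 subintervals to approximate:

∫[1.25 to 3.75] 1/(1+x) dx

f(x) = 1/(1+x)
a = 1.25, b = 3.75, n = 4
h = (b - a)/n = 0.625000

Simpson's rule: (h/3)[f(x₀) + 4f(x₁) + 2f(x₂) + ... + f(xₙ)]

x_0 = 1.2500, f(x_0) = 0.444444, coefficient = 1
x_1 = 1.8750, f(x_1) = 0.347826, coefficient = 4
x_2 = 2.5000, f(x_2) = 0.285714, coefficient = 2
x_3 = 3.1250, f(x_3) = 0.242424, coefficient = 4
x_4 = 3.7500, f(x_4) = 0.210526, coefficient = 1

I ≈ (0.625000/3) × 3.587401 = 0.747375
Exact value: 0.747214
Error: 0.000161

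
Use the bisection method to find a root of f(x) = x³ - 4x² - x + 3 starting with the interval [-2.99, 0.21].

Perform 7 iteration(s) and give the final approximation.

f(x) = x³ - 4x² - x + 3
Initial interval: [-2.99, 0.21]

Iteration 1:
  c_1 = (-2.990000 + 0.210000)/2 = -1.390000
  f(c_1) = f(-1.390000) = -6.024019
  f(a) × f(c) ≥ 0, new interval: [-1.390000, 0.210000]
Iteration 2:
  c_2 = (-1.390000 + 0.210000)/2 = -0.590000
  f(c_2) = f(-0.590000) = 1.992221
  f(a) × f(c) < 0, new interval: [-1.390000, -0.590000]
Iteration 3:
  c_3 = (-1.390000 + (-0.590000))/2 = -0.990000
  f(c_3) = f(-0.990000) = -0.900699
  f(a) × f(c) ≥ 0, new interval: [-0.990000, -0.590000]
Iteration 4:
  c_4 = (-0.990000 + (-0.590000))/2 = -0.790000
  f(c_4) = f(-0.790000) = 0.800561
  f(a) × f(c) < 0, new interval: [-0.990000, -0.790000]
Iteration 5:
  c_5 = (-0.990000 + (-0.790000))/2 = -0.890000
  f(c_5) = f(-0.890000) = 0.016631
  f(a) × f(c) < 0, new interval: [-0.990000, -0.890000]
Iteration 6:
  c_6 = (-0.990000 + (-0.890000))/2 = -0.940000
  f(c_6) = f(-0.940000) = -0.424984
  f(a) × f(c) ≥ 0, new interval: [-0.940000, -0.890000]
Iteration 7:
  c_7 = (-0.940000 + (-0.890000))/2 = -0.915000
  f(c_7) = f(-0.915000) = -0.199961
  f(a) × f(c) ≥ 0, new interval: [-0.915000, -0.890000]

After 7 iteration(s), the approximation is c_7 = -0.915000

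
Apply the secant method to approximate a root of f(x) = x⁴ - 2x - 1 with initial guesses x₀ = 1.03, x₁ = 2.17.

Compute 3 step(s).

f(x) = x⁴ - 2x - 1
x₀ = 1.03, x₁ = 2.17

Secant formula: x_{n+1} = x_n - f(x_n)(x_n - x_{n-1})/(f(x_n) - f(x_{n-1}))

Iteration 1:
  f(1.030000) = -1.934491
  f(2.170000) = 16.833739
  x_2 = 2.170000 - 16.833739×(2.170000 - 1.030000)/(16.833739 - (-1.934491))
       = 1.147503
Iteration 2:
  f(2.170000) = 16.833739
  f(1.147503) = -1.561142
  x_3 = 1.147503 - (-1.561142)×(1.147503 - 2.170000)/(-1.561142 - 16.833739)
       = 1.234280
Iteration 3:
  f(1.147503) = -1.561142
  f(1.234280) = -1.147667
  x_4 = 1.234280 - (-1.147667)×(1.234280 - 1.147503)/(-1.147667 - (-1.561142))
       = 1.475146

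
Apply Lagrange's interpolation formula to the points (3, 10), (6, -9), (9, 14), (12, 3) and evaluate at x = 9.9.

Lagrange interpolation formula:
P(x) = Σ yᵢ × Lᵢ(x)
where Lᵢ(x) = Π_{j≠i} (x - xⱼ)/(xᵢ - xⱼ)

L_0(9.9) = (9.9 - 6)/(3 - 6) × (9.9 - 9)/(3 - 9) × (9.9 - 12)/(3 - 12) = 0.045500
L_1(9.9) = (9.9 - 3)/(6 - 3) × (9.9 - 9)/(6 - 9) × (9.9 - 12)/(6 - 12) = -0.241500
L_2(9.9) = (9.9 - 3)/(9 - 3) × (9.9 - 6)/(9 - 6) × (9.9 - 12)/(9 - 12) = 1.046500
L_3(9.9) = (9.9 - 3)/(12 - 3) × (9.9 - 6)/(12 - 6) × (9.9 - 9)/(12 - 9) = 0.149500

P(9.9) = 10×L_0(9.9) + (-9)×L_1(9.9) + 14×L_2(9.9) + 3×L_3(9.9)
P(9.9) = 17.728000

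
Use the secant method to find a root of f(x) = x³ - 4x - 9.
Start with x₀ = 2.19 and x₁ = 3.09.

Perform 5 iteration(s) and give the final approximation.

f(x) = x³ - 4x - 9
x₀ = 2.19, x₁ = 3.09

Secant formula: x_{n+1} = x_n - f(x_n)(x_n - x_{n-1})/(f(x_n) - f(x_{n-1}))

Iteration 1:
  f(2.190000) = -7.256541
  f(3.090000) = 8.143629
  x_2 = 3.090000 - 8.143629×(3.090000 - 2.190000)/(8.143629 - (-7.256541))
       = 2.614079
Iteration 2:
  f(3.090000) = 8.143629
  f(2.614079) = -1.593247
  x_3 = 2.614079 - (-1.593247)×(2.614079 - 3.090000)/(-1.593247 - 8.143629)
       = 2.691954
Iteration 3:
  f(2.614079) = -1.593247
  f(2.691954) = -0.260259
  x_4 = 2.691954 - (-0.260259)×(2.691954 - 2.614079)/(-0.260259 - (-1.593247))
       = 2.707159
Iteration 4:
  f(2.691954) = -0.260259
  f(2.707159) = 0.011341
  x_5 = 2.707159 - 0.011341×(2.707159 - 2.691954)/(0.011341 - (-0.260259))
       = 2.706524
Iteration 5:
  f(2.707159) = 0.011341
  f(2.706524) = -0.000075
  x_6 = 2.706524 - (-0.000075)×(2.706524 - 2.707159)/(-0.000075 - 0.011341)
       = 2.706528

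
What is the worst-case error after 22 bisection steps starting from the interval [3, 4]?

Bisection error bound: |error| ≤ (b-a)/2^n
|error| ≤ (4 - 3)/2^22 = 1/2^22
|error| ≤ 0.0000002384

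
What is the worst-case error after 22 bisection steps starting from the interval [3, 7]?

Bisection error bound: |error| ≤ (b-a)/2^n
|error| ≤ (7 - 3)/2^22 = 4/2^22
|error| ≤ 0.0000009537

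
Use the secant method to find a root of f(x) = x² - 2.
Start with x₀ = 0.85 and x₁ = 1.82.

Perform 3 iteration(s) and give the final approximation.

f(x) = x² - 2
x₀ = 0.85, x₁ = 1.82

Secant formula: x_{n+1} = x_n - f(x_n)(x_n - x_{n-1})/(f(x_n) - f(x_{n-1}))

Iteration 1:
  f(0.850000) = -1.277500
  f(1.820000) = 1.312400
  x_2 = 1.820000 - 1.312400×(1.820000 - 0.850000)/(1.312400 - (-1.277500))
       = 1.328464
Iteration 2:
  f(1.820000) = 1.312400
  f(1.328464) = -0.235182
  x_3 = 1.328464 - (-0.235182)×(1.328464 - 1.820000)/(-0.235182 - 1.312400)
       = 1.403162
Iteration 3:
  f(1.328464) = -0.235182
  f(1.403162) = -0.031137
  x_4 = 1.403162 - (-0.031137)×(1.403162 - 1.328464)/(-0.031137 - (-0.235182))
       = 1.414560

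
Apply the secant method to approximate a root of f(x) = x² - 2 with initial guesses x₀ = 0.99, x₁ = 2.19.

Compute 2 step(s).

f(x) = x² - 2
x₀ = 0.99, x₁ = 2.19

Secant formula: x_{n+1} = x_n - f(x_n)(x_n - x_{n-1})/(f(x_n) - f(x_{n-1}))

Iteration 1:
  f(0.990000) = -1.019900
  f(2.190000) = 2.796100
  x_2 = 2.190000 - 2.796100×(2.190000 - 0.990000)/(2.796100 - (-1.019900))
       = 1.310723
Iteration 2:
  f(2.190000) = 2.796100
  f(1.310723) = -0.282005
  x_3 = 1.310723 - (-0.282005)×(1.310723 - 2.190000)/(-0.282005 - 2.796100)
       = 1.391279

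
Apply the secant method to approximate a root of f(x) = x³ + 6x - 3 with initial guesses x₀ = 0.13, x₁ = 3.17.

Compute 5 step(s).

f(x) = x³ + 6x - 3
x₀ = 0.13, x₁ = 3.17

Secant formula: x_{n+1} = x_n - f(x_n)(x_n - x_{n-1})/(f(x_n) - f(x_{n-1}))

Iteration 1:
  f(0.130000) = -2.217803
  f(3.170000) = 47.875013
  x_2 = 3.170000 - 47.875013×(3.170000 - 0.130000)/(47.875013 - (-2.217803))
       = 0.264593
Iteration 2:
  f(3.170000) = 47.875013
  f(0.264593) = -1.393921
  x_3 = 0.264593 - (-1.393921)×(0.264593 - 3.170000)/(-1.393921 - 47.875013)
       = 0.346793
Iteration 3:
  f(0.264593) = -1.393921
  f(0.346793) = -0.877537
  x_4 = 0.346793 - (-0.877537)×(0.346793 - 0.264593)/(-0.877537 - (-1.393921))
       = 0.486483
Iteration 4:
  f(0.346793) = -0.877537
  f(0.486483) = 0.034029
  x_5 = 0.486483 - 0.034029×(0.486483 - 0.346793)/(0.034029 - (-0.877537))
       = 0.481268
Iteration 5:
  f(0.486483) = 0.034029
  f(0.481268) = -0.000922
  x_6 = 0.481268 - (-0.000922)×(0.481268 - 0.486483)/(-0.000922 - 0.034029)
       = 0.481405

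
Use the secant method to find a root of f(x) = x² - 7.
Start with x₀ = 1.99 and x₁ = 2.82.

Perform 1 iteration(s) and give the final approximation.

f(x) = x² - 7
x₀ = 1.99, x₁ = 2.82

Secant formula: x_{n+1} = x_n - f(x_n)(x_n - x_{n-1})/(f(x_n) - f(x_{n-1}))

Iteration 1:
  f(1.990000) = -3.039900
  f(2.820000) = 0.952400
  x_2 = 2.820000 - 0.952400×(2.820000 - 1.990000)/(0.952400 - (-3.039900))
       = 2.621996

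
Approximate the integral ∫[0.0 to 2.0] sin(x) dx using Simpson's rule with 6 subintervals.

f(x) = sin(x)
a = 0.0, b = 2.0, n = 6
h = (b - a)/n = 0.333333

Simpson's rule: (h/3)[f(x₀) + 4f(x₁) + 2f(x₂) + ... + f(xₙ)]

x_0 = 0.0000, f(x_0) = 0.000000, coefficient = 1
x_1 = 0.3333, f(x_1) = 0.327195, coefficient = 4
x_2 = 0.6667, f(x_2) = 0.618370, coefficient = 2
x_3 = 1.0000, f(x_3) = 0.841471, coefficient = 4
x_4 = 1.3333, f(x_4) = 0.971938, coefficient = 2
x_5 = 1.6667, f(x_5) = 0.995408, coefficient = 4
x_6 = 2.0000, f(x_6) = 0.909297, coefficient = 1

I ≈ (0.333333/3) × 12.746207 = 1.416245
Exact value: 1.416147
Error: 0.000098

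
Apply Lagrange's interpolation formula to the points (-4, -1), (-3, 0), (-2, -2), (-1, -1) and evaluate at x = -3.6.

Lagrange interpolation formula:
P(x) = Σ yᵢ × Lᵢ(x)
where Lᵢ(x) = Π_{j≠i} (x - xⱼ)/(xᵢ - xⱼ)

L_0(-3.6) = (-3.6 - (-3))/(-4 - (-3)) × (-3.6 - (-2))/(-4 - (-2)) × (-3.6 - (-1))/(-4 - (-1)) = 0.416000
L_1(-3.6) = (-3.6 - (-4))/(-3 - (-4)) × (-3.6 - (-2))/(-3 - (-2)) × (-3.6 - (-1))/(-3 - (-1)) = 0.832000
L_2(-3.6) = (-3.6 - (-4))/(-2 - (-4)) × (-3.6 - (-3))/(-2 - (-3)) × (-3.6 - (-1))/(-2 - (-1)) = -0.312000
L_3(-3.6) = (-3.6 - (-4))/(-1 - (-4)) × (-3.6 - (-3))/(-1 - (-3)) × (-3.6 - (-2))/(-1 - (-2)) = 0.064000

P(-3.6) = (-1)×L_0(-3.6) + 0×L_1(-3.6) + (-2)×L_2(-3.6) + (-1)×L_3(-3.6)
P(-3.6) = 0.144000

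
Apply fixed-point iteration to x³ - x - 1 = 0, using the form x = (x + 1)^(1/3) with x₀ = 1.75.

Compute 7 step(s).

Equation: x³ - x - 1 = 0
Fixed-point form: x = (x + 1)^(1/3)
x₀ = 1.75

x_1 = g(1.750000) = 1.401020
x_2 = g(1.401020) = 1.339055
x_3 = g(1.339055) = 1.327436
x_4 = g(1.327436) = 1.325234
x_5 = g(1.325234) = 1.324816
x_6 = g(1.324816) = 1.324737
x_7 = g(1.324737) = 1.324721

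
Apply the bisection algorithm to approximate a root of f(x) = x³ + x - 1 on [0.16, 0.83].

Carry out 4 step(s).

f(x) = x³ + x - 1
Initial interval: [0.16, 0.83]

Iteration 1:
  c_1 = (0.160000 + 0.830000)/2 = 0.495000
  f(c_1) = f(0.495000) = -0.383713
  f(a) × f(c) ≥ 0, new interval: [0.495000, 0.830000]
Iteration 2:
  c_2 = (0.495000 + 0.830000)/2 = 0.662500
  f(c_2) = f(0.662500) = -0.046725
  f(a) × f(c) ≥ 0, new interval: [0.662500, 0.830000]
Iteration 3:
  c_3 = (0.662500 + 0.830000)/2 = 0.746250
  f(c_3) = f(0.746250) = 0.161828
  f(a) × f(c) < 0, new interval: [0.662500, 0.746250]
Iteration 4:
  c_4 = (0.662500 + 0.746250)/2 = 0.704375
  f(c_4) = f(0.704375) = 0.053847
  f(a) × f(c) < 0, new interval: [0.662500, 0.704375]

After 4 iteration(s), the approximation is c_4 = 0.704375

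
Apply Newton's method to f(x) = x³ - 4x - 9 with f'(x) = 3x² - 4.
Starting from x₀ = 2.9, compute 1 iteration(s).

f(x) = x³ - 4x - 9
f'(x) = 3x² - 4
x₀ = 2.9

Newton-Raphson formula: x_{n+1} = x_n - f(x_n)/f'(x_n)

Iteration 1:
  f(2.900000) = 3.789000
  f'(2.900000) = 21.230000
  x_1 = 2.900000 - 3.789000/21.230000 = 2.721526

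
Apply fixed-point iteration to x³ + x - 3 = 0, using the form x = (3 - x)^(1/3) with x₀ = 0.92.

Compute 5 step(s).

Equation: x³ + x - 3 = 0
Fixed-point form: x = (3 - x)^(1/3)
x₀ = 0.92

x_1 = g(0.920000) = 1.276501
x_2 = g(1.276501) = 1.198957
x_3 = g(1.198957) = 1.216675
x_4 = g(1.216675) = 1.212672
x_5 = g(1.212672) = 1.213579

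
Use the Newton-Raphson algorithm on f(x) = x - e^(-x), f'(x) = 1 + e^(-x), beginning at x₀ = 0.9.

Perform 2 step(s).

f(x) = x - e^(-x)
f'(x) = 1 + e^(-x)
x₀ = 0.9

Newton-Raphson formula: x_{n+1} = x_n - f(x_n)/f'(x_n)

Iteration 1:
  f(0.900000) = 0.493430
  f'(0.900000) = 1.406570
  x_1 = 0.900000 - 0.493430/1.406570 = 0.549196
Iteration 2:
  f(0.549196) = -0.028218
  f'(0.549196) = 1.577414
  x_2 = 0.549196 - (-0.028218)/1.577414 = 0.567085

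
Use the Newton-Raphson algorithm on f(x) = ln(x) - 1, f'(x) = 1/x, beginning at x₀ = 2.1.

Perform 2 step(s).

f(x) = ln(x) - 1
f'(x) = 1/x
x₀ = 2.1

Newton-Raphson formula: x_{n+1} = x_n - f(x_n)/f'(x_n)

Iteration 1:
  f(2.100000) = -0.258063
  f'(2.100000) = 0.476190
  x_1 = 2.100000 - (-0.258063)/0.476190 = 2.641932
Iteration 2:
  f(2.641932) = -0.028490
  f'(2.641932) = 0.378511
  x_2 = 2.641932 - (-0.028490)/0.378511 = 2.717199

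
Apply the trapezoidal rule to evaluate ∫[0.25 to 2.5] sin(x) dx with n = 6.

f(x) = sin(x)
a = 0.25, b = 2.5, n = 6
h = (b - a)/n = 0.375000

Trapezoidal rule: (h/2)[f(x₀) + 2f(x₁) + 2f(x₂) + ... + f(xₙ)]

x_0 = 0.2500, f(x_0) = 0.247404, coefficient = 1
x_1 = 0.6250, f(x_1) = 0.585097, coefficient = 2
x_2 = 1.0000, f(x_2) = 0.841471, coefficient = 2
x_3 = 1.3750, f(x_3) = 0.980893, coefficient = 2
x_4 = 1.7500, f(x_4) = 0.983986, coefficient = 2
x_5 = 2.1250, f(x_5) = 0.850320, coefficient = 2
x_6 = 2.5000, f(x_6) = 0.598472, coefficient = 1

I ≈ (0.375000/2) × 9.329410 = 1.749264
Exact value: 1.770056
Error: 0.020792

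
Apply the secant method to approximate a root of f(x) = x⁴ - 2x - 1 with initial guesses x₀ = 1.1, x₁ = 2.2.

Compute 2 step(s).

f(x) = x⁴ - 2x - 1
x₀ = 1.1, x₁ = 2.2

Secant formula: x_{n+1} = x_n - f(x_n)(x_n - x_{n-1})/(f(x_n) - f(x_{n-1}))

Iteration 1:
  f(1.100000) = -1.735900
  f(2.200000) = 18.025600
  x_2 = 2.200000 - 18.025600×(2.200000 - 1.100000)/(18.025600 - (-1.735900))
       = 1.196627
Iteration 2:
  f(2.200000) = 18.025600
  f(1.196627) = -1.342871
  x_3 = 1.196627 - (-1.342871)×(1.196627 - 2.200000)/(-1.342871 - 18.025600)
       = 1.266193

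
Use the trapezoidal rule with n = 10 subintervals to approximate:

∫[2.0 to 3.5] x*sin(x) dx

f(x) = x*sin(x)
a = 2.0, b = 3.5, n = 10
h = (b - a)/n = 0.150000

Trapezoidal rule: (h/2)[f(x₀) + 2f(x₁) + 2f(x₂) + ... + f(xₙ)]

x_0 = 2.0000, f(x_0) = 1.818595, coefficient = 1
x_1 = 2.1500, f(x_1) = 1.799332, coefficient = 2
x_2 = 2.3000, f(x_2) = 1.715122, coefficient = 2
x_3 = 2.4500, f(x_3) = 1.562524, coefficient = 2
x_4 = 2.6000, f(x_4) = 1.340304, coefficient = 2
x_5 = 2.7500, f(x_5) = 1.049568, coefficient = 2
x_6 = 2.9000, f(x_6) = 0.693823, coefficient = 2
x_7 = 3.0500, f(x_7) = 0.278967, coefficient = 2
x_8 = 3.2000, f(x_8) = -0.186797, coefficient = 2
x_9 = 3.3500, f(x_9) = -0.693122, coefficient = 2
x_10 = 3.5000, f(x_10) = -1.227741, coefficient = 1

I ≈ (0.150000/2) × 15.710295 = 1.178272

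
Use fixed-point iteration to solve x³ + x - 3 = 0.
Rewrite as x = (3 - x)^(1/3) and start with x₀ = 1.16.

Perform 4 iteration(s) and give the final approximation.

Equation: x³ + x - 3 = 0
Fixed-point form: x = (3 - x)^(1/3)
x₀ = 1.16

x_1 = g(1.160000) = 1.225385
x_2 = g(1.225385) = 1.210695
x_3 = g(1.210695) = 1.214026
x_4 = g(1.214026) = 1.213272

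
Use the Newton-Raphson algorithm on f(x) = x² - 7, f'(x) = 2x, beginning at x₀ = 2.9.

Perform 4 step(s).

f(x) = x² - 7
f'(x) = 2x
x₀ = 2.9

Newton-Raphson formula: x_{n+1} = x_n - f(x_n)/f'(x_n)

Iteration 1:
  f(2.900000) = 1.410000
  f'(2.900000) = 5.800000
  x_1 = 2.900000 - 1.410000/5.800000 = 2.656897
Iteration 2:
  f(2.656897) = 0.059099
  f'(2.656897) = 5.313793
  x_2 = 2.656897 - 0.059099/5.313793 = 2.645775
Iteration 3:
  f(2.645775) = 0.000124
  f'(2.645775) = 5.291549
  x_3 = 2.645775 - 0.000124/5.291549 = 2.645751
Iteration 4:
  f(2.645751) = 0.000000
  f'(2.645751) = 5.291503
  x_4 = 2.645751 - 0.000000/5.291503 = 2.645751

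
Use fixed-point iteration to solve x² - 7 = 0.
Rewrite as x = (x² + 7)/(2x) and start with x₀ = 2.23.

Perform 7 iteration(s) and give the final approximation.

Equation: x² - 7 = 0
Fixed-point form: x = (x² + 7)/(2x)
x₀ = 2.23

x_1 = g(2.230000) = 2.684507
x_2 = g(2.684507) = 2.646031
x_3 = g(2.646031) = 2.645751
x_4 = g(2.645751) = 2.645751
x_5 = g(2.645751) = 2.645751
x_6 = g(2.645751) = 2.645751
x_7 = g(2.645751) = 2.645751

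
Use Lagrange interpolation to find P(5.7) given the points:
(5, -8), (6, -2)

Lagrange interpolation formula:
P(x) = Σ yᵢ × Lᵢ(x)
where Lᵢ(x) = Π_{j≠i} (x - xⱼ)/(xᵢ - xⱼ)

L_0(5.7) = (5.7 - 6)/(5 - 6) = 0.300000
L_1(5.7) = (5.7 - 5)/(6 - 5) = 0.700000

P(5.7) = (-8)×L_0(5.7) + (-2)×L_1(5.7)
P(5.7) = -3.800000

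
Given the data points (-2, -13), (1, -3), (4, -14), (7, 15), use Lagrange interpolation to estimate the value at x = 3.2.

Lagrange interpolation formula:
P(x) = Σ yᵢ × Lᵢ(x)
where Lᵢ(x) = Π_{j≠i} (x - xⱼ)/(xᵢ - xⱼ)

L_0(3.2) = (3.2 - 1)/(-2 - 1) × (3.2 - 4)/(-2 - 4) × (3.2 - 7)/(-2 - 7) = -0.041284
L_1(3.2) = (3.2 - (-2))/(1 - (-2)) × (3.2 - 4)/(1 - 4) × (3.2 - 7)/(1 - 7) = 0.292741
L_2(3.2) = (3.2 - (-2))/(4 - (-2)) × (3.2 - 1)/(4 - 1) × (3.2 - 7)/(4 - 7) = 0.805037
L_3(3.2) = (3.2 - (-2))/(7 - (-2)) × (3.2 - 1)/(7 - 1) × (3.2 - 4)/(7 - 4) = -0.056494

P(3.2) = (-13)×L_0(3.2) + (-3)×L_1(3.2) + (-14)×L_2(3.2) + 15×L_3(3.2)
P(3.2) = -12.459457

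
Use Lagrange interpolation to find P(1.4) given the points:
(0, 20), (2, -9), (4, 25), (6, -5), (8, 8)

Lagrange interpolation formula:
P(x) = Σ yᵢ × Lᵢ(x)
where Lᵢ(x) = Π_{j≠i} (x - xⱼ)/(xᵢ - xⱼ)

L_0(1.4) = (1.4 - 2)/(0 - 2) × (1.4 - 4)/(0 - 4) × (1.4 - 6)/(0 - 6) × (1.4 - 8)/(0 - 8) = 0.123338
L_1(1.4) = (1.4 - 0)/(2 - 0) × (1.4 - 4)/(2 - 4) × (1.4 - 6)/(2 - 6) × (1.4 - 8)/(2 - 8) = 1.151150
L_2(1.4) = (1.4 - 0)/(4 - 0) × (1.4 - 2)/(4 - 2) × (1.4 - 6)/(4 - 6) × (1.4 - 8)/(4 - 8) = -0.398475
L_3(1.4) = (1.4 - 0)/(6 - 0) × (1.4 - 2)/(6 - 2) × (1.4 - 4)/(6 - 4) × (1.4 - 8)/(6 - 8) = 0.150150
L_4(1.4) = (1.4 - 0)/(8 - 0) × (1.4 - 2)/(8 - 2) × (1.4 - 4)/(8 - 4) × (1.4 - 6)/(8 - 6) = -0.026163

P(1.4) = 20×L_0(1.4) + (-9)×L_1(1.4) + 25×L_2(1.4) + (-5)×L_3(1.4) + 8×L_4(1.4)
P(1.4) = -18.815525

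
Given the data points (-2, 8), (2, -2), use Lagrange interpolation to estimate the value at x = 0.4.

Lagrange interpolation formula:
P(x) = Σ yᵢ × Lᵢ(x)
where Lᵢ(x) = Π_{j≠i} (x - xⱼ)/(xᵢ - xⱼ)

L_0(0.4) = (0.4 - 2)/(-2 - 2) = 0.400000
L_1(0.4) = (0.4 - (-2))/(2 - (-2)) = 0.600000

P(0.4) = 8×L_0(0.4) + (-2)×L_1(0.4)
P(0.4) = 2.000000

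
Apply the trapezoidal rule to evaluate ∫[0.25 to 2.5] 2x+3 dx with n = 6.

f(x) = 2x+3
a = 0.25, b = 2.5, n = 6
h = (b - a)/n = 0.375000

Trapezoidal rule: (h/2)[f(x₀) + 2f(x₁) + 2f(x₂) + ... + f(xₙ)]

x_0 = 0.2500, f(x_0) = 3.500000, coefficient = 1
x_1 = 0.6250, f(x_1) = 4.250000, coefficient = 2
x_2 = 1.0000, f(x_2) = 5.000000, coefficient = 2
x_3 = 1.3750, f(x_3) = 5.750000, coefficient = 2
x_4 = 1.7500, f(x_4) = 6.500000, coefficient = 2
x_5 = 2.1250, f(x_5) = 7.250000, coefficient = 2
x_6 = 2.5000, f(x_6) = 8.000000, coefficient = 1

I ≈ (0.375000/2) × 69.000000 = 12.937500
Exact value: 12.937500
Error: 0.000000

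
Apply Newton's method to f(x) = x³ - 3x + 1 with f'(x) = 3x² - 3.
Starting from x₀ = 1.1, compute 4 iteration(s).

f(x) = x³ - 3x + 1
f'(x) = 3x² - 3
x₀ = 1.1

Newton-Raphson formula: x_{n+1} = x_n - f(x_n)/f'(x_n)

Iteration 1:
  f(1.100000) = -0.969000
  f'(1.100000) = 0.630000
  x_1 = 1.100000 - (-0.969000)/0.630000 = 2.638095
Iteration 2:
  f(2.638095) = 11.445661
  f'(2.638095) = 17.878639
  x_2 = 2.638095 - 11.445661/17.878639 = 1.997909
Iteration 3:
  f(1.997909) = 2.981206
  f'(1.997909) = 8.974920
  x_3 = 1.997909 - 2.981206/8.974920 = 1.665738
Iteration 4:
  f(1.665738) = 0.624682
  f'(1.665738) = 5.324050
  x_4 = 1.665738 - 0.624682/5.324050 = 1.548406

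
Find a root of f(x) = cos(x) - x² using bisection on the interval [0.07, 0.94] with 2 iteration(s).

f(x) = cos(x) - x²
Initial interval: [0.07, 0.94]

Iteration 1:
  c_1 = (0.070000 + 0.940000)/2 = 0.505000
  f(c_1) = f(0.505000) = 0.620149
  f(a) × f(c) ≥ 0, new interval: [0.505000, 0.940000]
Iteration 2:
  c_2 = (0.505000 + 0.940000)/2 = 0.722500
  f(c_2) = f(0.722500) = 0.228149
  f(a) × f(c) ≥ 0, new interval: [0.722500, 0.940000]

After 2 iteration(s), the approximation is c_2 = 0.722500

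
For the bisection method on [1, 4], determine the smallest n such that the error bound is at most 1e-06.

We need (b-a)/2^n ≤ 1e-06
(4 - 1)/2^n ≤ 1e-06
3/2^n ≤ 1e-06
2^n ≥ 3000000
n ≥ log₂(3000000) = 21.52
n ≥ 22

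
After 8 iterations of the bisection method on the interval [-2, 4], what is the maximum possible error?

Bisection error bound: |error| ≤ (b-a)/2^n
|error| ≤ (4 - (-2))/2^8 = 6/2^8
|error| ≤ 0.0234375000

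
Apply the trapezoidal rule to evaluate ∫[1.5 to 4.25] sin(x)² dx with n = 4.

f(x) = sin(x)²
a = 1.5, b = 4.25, n = 4
h = (b - a)/n = 0.687500

Trapezoidal rule: (h/2)[f(x₀) + 2f(x₁) + 2f(x₂) + ... + f(xₙ)]

x_0 = 1.5000, f(x_0) = 0.994996, coefficient = 1
x_1 = 2.1875, f(x_1) = 0.665512, coefficient = 2
x_2 = 2.8750, f(x_2) = 0.069404, coefficient = 2
x_3 = 3.5625, f(x_3) = 0.166945, coefficient = 2
x_4 = 4.2500, f(x_4) = 0.801006, coefficient = 1

I ≈ (0.687500/2) × 3.599724 = 1.237405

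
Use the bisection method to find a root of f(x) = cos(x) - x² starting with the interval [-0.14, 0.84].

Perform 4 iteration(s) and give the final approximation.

f(x) = cos(x) - x²
Initial interval: [-0.14, 0.84]

Iteration 1:
  c_1 = (-0.140000 + 0.840000)/2 = 0.350000
  f(c_1) = f(0.350000) = 0.816873
  f(a) × f(c) ≥ 0, new interval: [0.350000, 0.840000]
Iteration 2:
  c_2 = (0.350000 + 0.840000)/2 = 0.595000
  f(c_2) = f(0.595000) = 0.474123
  f(a) × f(c) ≥ 0, new interval: [0.595000, 0.840000]
Iteration 3:
  c_3 = (0.595000 + 0.840000)/2 = 0.717500
  f(c_3) = f(0.717500) = 0.238646
  f(a) × f(c) ≥ 0, new interval: [0.717500, 0.840000]
Iteration 4:
  c_4 = (0.717500 + 0.840000)/2 = 0.778750
  f(c_4) = f(0.778750) = 0.105341
  f(a) × f(c) ≥ 0, new interval: [0.778750, 0.840000]

After 4 iteration(s), the approximation is c_4 = 0.778750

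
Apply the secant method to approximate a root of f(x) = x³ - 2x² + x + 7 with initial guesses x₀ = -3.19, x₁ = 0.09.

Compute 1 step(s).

f(x) = x³ - 2x² + x + 7
x₀ = -3.19, x₁ = 0.09

Secant formula: x_{n+1} = x_n - f(x_n)(x_n - x_{n-1})/(f(x_n) - f(x_{n-1}))

Iteration 1:
  f(-3.190000) = -49.003959
  f(0.090000) = 7.074529
  x_2 = 0.090000 - 7.074529×(0.090000 - (-3.190000))/(7.074529 - (-49.003959))
       = -0.323785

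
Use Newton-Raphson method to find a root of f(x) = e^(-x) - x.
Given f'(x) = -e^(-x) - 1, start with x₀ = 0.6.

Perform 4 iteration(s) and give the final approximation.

f(x) = e^(-x) - x
f'(x) = -e^(-x) - 1
x₀ = 0.6

Newton-Raphson formula: x_{n+1} = x_n - f(x_n)/f'(x_n)

Iteration 1:
  f(0.600000) = -0.051188
  f'(0.600000) = -1.548812
  x_1 = 0.600000 - (-0.051188)/(-1.548812) = 0.566950
Iteration 2:
  f(0.566950) = 0.000303
  f'(0.566950) = -1.567253
  x_2 = 0.566950 - 0.000303/(-1.567253) = 0.567143
Iteration 3:
  f(0.567143) = 0.000000
  f'(0.567143) = -1.567143
  x_3 = 0.567143 - 0.000000/(-1.567143) = 0.567143
Iteration 4:
  f(0.567143) = 0.000000
  f'(0.567143) = -1.567143
  x_4 = 0.567143 - 0.000000/(-1.567143) = 0.567143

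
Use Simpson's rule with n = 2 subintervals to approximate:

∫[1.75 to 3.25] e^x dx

f(x) = e^x
a = 1.75, b = 3.25, n = 2
h = (b - a)/n = 0.750000

Simpson's rule: (h/3)[f(x₀) + 4f(x₁) + 2f(x₂) + ... + f(xₙ)]

x_0 = 1.7500, f(x_0) = 5.754603, coefficient = 1
x_1 = 2.5000, f(x_1) = 12.182494, coefficient = 4
x_2 = 3.2500, f(x_2) = 25.790340, coefficient = 1

I ≈ (0.750000/3) × 80.274918 = 20.068730
Exact value: 20.035737
Error: 0.032992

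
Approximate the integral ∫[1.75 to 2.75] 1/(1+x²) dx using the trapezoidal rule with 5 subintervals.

f(x) = 1/(1+x²)
a = 1.75, b = 2.75, n = 5
h = (b - a)/n = 0.200000

Trapezoidal rule: (h/2)[f(x₀) + 2f(x₁) + 2f(x₂) + ... + f(xₙ)]

x_0 = 1.7500, f(x_0) = 0.246154, coefficient = 1
x_1 = 1.9500, f(x_1) = 0.208225, coefficient = 2
x_2 = 2.1500, f(x_2) = 0.177857, coefficient = 2
x_3 = 2.3500, f(x_3) = 0.153315, coefficient = 2
x_4 = 2.5500, f(x_4) = 0.133289, coefficient = 2
x_5 = 2.7500, f(x_5) = 0.116788, coefficient = 1

I ≈ (0.200000/2) × 1.708314 = 0.170831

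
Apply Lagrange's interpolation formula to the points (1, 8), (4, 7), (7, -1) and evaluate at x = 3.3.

Lagrange interpolation formula:
P(x) = Σ yᵢ × Lᵢ(x)
where Lᵢ(x) = Π_{j≠i} (x - xⱼ)/(xᵢ - xⱼ)

L_0(3.3) = (3.3 - 4)/(1 - 4) × (3.3 - 7)/(1 - 7) = 0.143889
L_1(3.3) = (3.3 - 1)/(4 - 1) × (3.3 - 7)/(4 - 7) = 0.945556
L_2(3.3) = (3.3 - 1)/(7 - 1) × (3.3 - 4)/(7 - 4) = -0.089444

P(3.3) = 8×L_0(3.3) + 7×L_1(3.3) + (-1)×L_2(3.3)
P(3.3) = 7.859444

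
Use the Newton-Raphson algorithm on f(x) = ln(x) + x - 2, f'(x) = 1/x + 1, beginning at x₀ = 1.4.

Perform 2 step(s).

f(x) = ln(x) + x - 2
f'(x) = 1/x + 1
x₀ = 1.4

Newton-Raphson formula: x_{n+1} = x_n - f(x_n)/f'(x_n)

Iteration 1:
  f(1.400000) = -0.263528
  f'(1.400000) = 1.714286
  x_1 = 1.400000 - (-0.263528)/1.714286 = 1.553725
Iteration 2:
  f(1.553725) = -0.005621
  f'(1.553725) = 1.643615
  x_2 = 1.553725 - (-0.005621)/1.643615 = 1.557144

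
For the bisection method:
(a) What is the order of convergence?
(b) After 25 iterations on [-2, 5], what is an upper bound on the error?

(a) Bisection has linear (order 1) convergence; the error is halved each step.

(b) Error bound = (b-a)/2^n = (5 - (-2))/2^{25}
    = 7/2^{25}

(a) 1 (linear); (b) error ≤ 2.09e-07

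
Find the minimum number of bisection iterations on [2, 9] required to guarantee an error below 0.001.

We need (b-a)/2^n ≤ 0.001
(9 - 2)/2^n ≤ 0.001
7/2^n ≤ 0.001
2^n ≥ 7000
n ≥ log₂(7000) = 12.77
n ≥ 13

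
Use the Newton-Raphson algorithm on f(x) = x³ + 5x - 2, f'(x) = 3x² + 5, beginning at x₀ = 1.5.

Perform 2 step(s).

f(x) = x³ + 5x - 2
f'(x) = 3x² + 5
x₀ = 1.5

Newton-Raphson formula: x_{n+1} = x_n - f(x_n)/f'(x_n)

Iteration 1:
  f(1.500000) = 8.875000
  f'(1.500000) = 11.750000
  x_1 = 1.500000 - 8.875000/11.750000 = 0.744681
Iteration 2:
  f(0.744681) = 2.136367
  f'(0.744681) = 6.663649
  x_2 = 0.744681 - 2.136367/6.663649 = 0.424081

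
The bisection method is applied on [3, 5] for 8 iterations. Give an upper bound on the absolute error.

Bisection error bound: |error| ≤ (b-a)/2^n
|error| ≤ (5 - 3)/2^8 = 2/2^8
|error| ≤ 0.0078125000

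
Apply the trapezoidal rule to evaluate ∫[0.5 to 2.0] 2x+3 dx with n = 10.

f(x) = 2x+3
a = 0.5, b = 2.0, n = 10
h = (b - a)/n = 0.150000

Trapezoidal rule: (h/2)[f(x₀) + 2f(x₁) + 2f(x₂) + ... + f(xₙ)]

x_0 = 0.5000, f(x_0) = 4.000000, coefficient = 1
x_1 = 0.6500, f(x_1) = 4.300000, coefficient = 2
x_2 = 0.8000, f(x_2) = 4.600000, coefficient = 2
x_3 = 0.9500, f(x_3) = 4.900000, coefficient = 2
x_4 = 1.1000, f(x_4) = 5.200000, coefficient = 2
x_5 = 1.2500, f(x_5) = 5.500000, coefficient = 2
x_6 = 1.4000, f(x_6) = 5.800000, coefficient = 2
x_7 = 1.5500, f(x_7) = 6.100000, coefficient = 2
x_8 = 1.7000, f(x_8) = 6.400000, coefficient = 2
x_9 = 1.8500, f(x_9) = 6.700000, coefficient = 2
x_10 = 2.0000, f(x_10) = 7.000000, coefficient = 1

I ≈ (0.150000/2) × 110.000000 = 8.250000
Exact value: 8.250000
Error: 0.000000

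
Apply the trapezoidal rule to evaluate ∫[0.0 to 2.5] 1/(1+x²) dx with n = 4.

f(x) = 1/(1+x²)
a = 0.0, b = 2.5, n = 4
h = (b - a)/n = 0.625000

Trapezoidal rule: (h/2)[f(x₀) + 2f(x₁) + 2f(x₂) + ... + f(xₙ)]

x_0 = 0.0000, f(x_0) = 1.000000, coefficient = 1
x_1 = 0.6250, f(x_1) = 0.719101, coefficient = 2
x_2 = 1.2500, f(x_2) = 0.390244, coefficient = 2
x_3 = 1.8750, f(x_3) = 0.221453, coefficient = 2
x_4 = 2.5000, f(x_4) = 0.137931, coefficient = 1

I ≈ (0.625000/2) × 3.799528 = 1.187352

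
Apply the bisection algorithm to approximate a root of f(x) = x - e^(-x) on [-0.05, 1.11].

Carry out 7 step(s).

f(x) = x - e^(-x)
Initial interval: [-0.05, 1.11]

Iteration 1:
  c_1 = (-0.050000 + 1.110000)/2 = 0.530000
  f(c_1) = f(0.530000) = -0.058605
  f(a) × f(c) ≥ 0, new interval: [0.530000, 1.110000]
Iteration 2:
  c_2 = (0.530000 + 1.110000)/2 = 0.820000
  f(c_2) = f(0.820000) = 0.379568
  f(a) × f(c) < 0, new interval: [0.530000, 0.820000]
Iteration 3:
  c_3 = (0.530000 + 0.820000)/2 = 0.675000
  f(c_3) = f(0.675000) = 0.165844
  f(a) × f(c) < 0, new interval: [0.530000, 0.675000]
Iteration 4:
  c_4 = (0.530000 + 0.675000)/2 = 0.602500
  f(c_4) = f(0.602500) = 0.055059
  f(a) × f(c) < 0, new interval: [0.530000, 0.602500]
Iteration 5:
  c_5 = (0.530000 + 0.602500)/2 = 0.566250
  f(c_5) = f(0.566250) = -0.001400
  f(a) × f(c) ≥ 0, new interval: [0.566250, 0.602500]
Iteration 6:
  c_6 = (0.566250 + 0.602500)/2 = 0.584375
  f(c_6) = f(0.584375) = 0.026921
  f(a) × f(c) < 0, new interval: [0.566250, 0.584375]
Iteration 7:
  c_7 = (0.566250 + 0.584375)/2 = 0.575313
  f(c_7) = f(0.575313) = 0.012783
  f(a) × f(c) < 0, new interval: [0.566250, 0.575313]

After 7 iteration(s), the approximation is c_7 = 0.575313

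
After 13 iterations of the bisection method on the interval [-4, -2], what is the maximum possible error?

Bisection error bound: |error| ≤ (b-a)/2^n
|error| ≤ (-2 - (-4))/2^13 = 2/2^13
|error| ≤ 0.0002441406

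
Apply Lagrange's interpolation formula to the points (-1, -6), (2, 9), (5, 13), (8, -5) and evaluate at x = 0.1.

Lagrange interpolation formula:
P(x) = Σ yᵢ × Lᵢ(x)
where Lᵢ(x) = Π_{j≠i} (x - xⱼ)/(xᵢ - xⱼ)

L_0(0.1) = (0.1 - 2)/(-1 - 2) × (0.1 - 5)/(-1 - 5) × (0.1 - 8)/(-1 - 8) = 0.454006
L_1(0.1) = (0.1 - (-1))/(2 - (-1)) × (0.1 - 5)/(2 - 5) × (0.1 - 8)/(2 - 8) = 0.788537
L_2(0.1) = (0.1 - (-1))/(5 - (-1)) × (0.1 - 2)/(5 - 2) × (0.1 - 8)/(5 - 8) = -0.305759
L_3(0.1) = (0.1 - (-1))/(8 - (-1)) × (0.1 - 2)/(8 - 2) × (0.1 - 5)/(8 - 5) = 0.063216

P(0.1) = (-6)×L_0(0.1) + 9×L_1(0.1) + 13×L_2(0.1) + (-5)×L_3(0.1)
P(0.1) = 0.081846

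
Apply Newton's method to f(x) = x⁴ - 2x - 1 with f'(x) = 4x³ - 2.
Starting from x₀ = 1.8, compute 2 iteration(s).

f(x) = x⁴ - 2x - 1
f'(x) = 4x³ - 2
x₀ = 1.8

Newton-Raphson formula: x_{n+1} = x_n - f(x_n)/f'(x_n)

Iteration 1:
  f(1.800000) = 5.897600
  f'(1.800000) = 21.328000
  x_1 = 1.800000 - 5.897600/21.328000 = 1.523481
Iteration 2:
  f(1.523481) = 1.340051
  f'(1.523481) = 12.143960
  x_2 = 1.523481 - 1.340051/12.143960 = 1.413134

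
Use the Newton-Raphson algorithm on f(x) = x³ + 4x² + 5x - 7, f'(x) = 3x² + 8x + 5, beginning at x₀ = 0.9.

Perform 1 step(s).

f(x) = x³ + 4x² + 5x - 7
f'(x) = 3x² + 8x + 5
x₀ = 0.9

Newton-Raphson formula: x_{n+1} = x_n - f(x_n)/f'(x_n)

Iteration 1:
  f(0.900000) = 1.469000
  f'(0.900000) = 14.630000
  x_1 = 0.900000 - 1.469000/14.630000 = 0.799590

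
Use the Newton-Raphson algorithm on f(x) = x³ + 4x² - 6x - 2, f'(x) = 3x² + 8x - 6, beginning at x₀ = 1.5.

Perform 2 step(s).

f(x) = x³ + 4x² - 6x - 2
f'(x) = 3x² + 8x - 6
x₀ = 1.5

Newton-Raphson formula: x_{n+1} = x_n - f(x_n)/f'(x_n)

Iteration 1:
  f(1.500000) = 1.375000
  f'(1.500000) = 12.750000
  x_1 = 1.500000 - 1.375000/12.750000 = 1.392157
Iteration 2:
  f(1.392157) = 0.097602
  f'(1.392157) = 10.951557
  x_2 = 1.392157 - 0.097602/10.951557 = 1.383245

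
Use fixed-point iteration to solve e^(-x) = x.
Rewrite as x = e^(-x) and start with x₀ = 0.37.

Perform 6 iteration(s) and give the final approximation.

Equation: e^(-x) = x
Fixed-point form: x = e^(-x)
x₀ = 0.37

x_1 = g(0.370000) = 0.690734
x_2 = g(0.690734) = 0.501208
x_3 = g(0.501208) = 0.605798
x_4 = g(0.605798) = 0.545639
x_5 = g(0.545639) = 0.579472
x_6 = g(0.579472) = 0.560194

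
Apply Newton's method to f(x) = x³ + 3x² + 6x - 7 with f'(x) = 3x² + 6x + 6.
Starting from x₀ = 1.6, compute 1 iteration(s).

f(x) = x³ + 3x² + 6x - 7
f'(x) = 3x² + 6x + 6
x₀ = 1.6

Newton-Raphson formula: x_{n+1} = x_n - f(x_n)/f'(x_n)

Iteration 1:
  f(1.600000) = 14.376000
  f'(1.600000) = 23.280000
  x_1 = 1.600000 - 14.376000/23.280000 = 0.982474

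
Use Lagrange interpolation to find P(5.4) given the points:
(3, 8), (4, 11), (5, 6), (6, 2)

Lagrange interpolation formula:
P(x) = Σ yᵢ × Lᵢ(x)
where Lᵢ(x) = Π_{j≠i} (x - xⱼ)/(xᵢ - xⱼ)

L_0(5.4) = (5.4 - 4)/(3 - 4) × (5.4 - 5)/(3 - 5) × (5.4 - 6)/(3 - 6) = 0.056000
L_1(5.4) = (5.4 - 3)/(4 - 3) × (5.4 - 5)/(4 - 5) × (5.4 - 6)/(4 - 6) = -0.288000
L_2(5.4) = (5.4 - 3)/(5 - 3) × (5.4 - 4)/(5 - 4) × (5.4 - 6)/(5 - 6) = 1.008000
L_3(5.4) = (5.4 - 3)/(6 - 3) × (5.4 - 4)/(6 - 4) × (5.4 - 5)/(6 - 5) = 0.224000

P(5.4) = 8×L_0(5.4) + 11×L_1(5.4) + 6×L_2(5.4) + 2×L_3(5.4)
P(5.4) = 3.776000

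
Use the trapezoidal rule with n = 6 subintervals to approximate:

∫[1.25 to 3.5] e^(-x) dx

f(x) = e^(-x)
a = 1.25, b = 3.5, n = 6
h = (b - a)/n = 0.375000

Trapezoidal rule: (h/2)[f(x₀) + 2f(x₁) + 2f(x₂) + ... + f(xₙ)]

x_0 = 1.2500, f(x_0) = 0.286505, coefficient = 1
x_1 = 1.6250, f(x_1) = 0.196912, coefficient = 2
x_2 = 2.0000, f(x_2) = 0.135335, coefficient = 2
x_3 = 2.3750, f(x_3) = 0.093014, coefficient = 2
x_4 = 2.7500, f(x_4) = 0.063928, coefficient = 2
x_5 = 3.1250, f(x_5) = 0.043937, coefficient = 2
x_6 = 3.5000, f(x_6) = 0.030197, coefficient = 1

I ≈ (0.375000/2) × 1.382955 = 0.259304
Exact value: 0.256307
Error: 0.002997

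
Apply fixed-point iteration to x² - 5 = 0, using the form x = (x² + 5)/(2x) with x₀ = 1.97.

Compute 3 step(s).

Equation: x² - 5 = 0
Fixed-point form: x = (x² + 5)/(2x)
x₀ = 1.97

x_1 = g(1.970000) = 2.254036
x_2 = g(2.254036) = 2.236140
x_3 = g(2.236140) = 2.236068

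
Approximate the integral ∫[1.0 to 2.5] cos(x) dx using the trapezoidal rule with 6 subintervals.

f(x) = cos(x)
a = 1.0, b = 2.5, n = 6
h = (b - a)/n = 0.250000

Trapezoidal rule: (h/2)[f(x₀) + 2f(x₁) + 2f(x₂) + ... + f(xₙ)]

x_0 = 1.0000, f(x_0) = 0.540302, coefficient = 1
x_1 = 1.2500, f(x_1) = 0.315322, coefficient = 2
x_2 = 1.5000, f(x_2) = 0.070737, coefficient = 2
x_3 = 1.7500, f(x_3) = -0.178246, coefficient = 2
x_4 = 2.0000, f(x_4) = -0.416147, coefficient = 2
x_5 = 2.2500, f(x_5) = -0.628174, coefficient = 2
x_6 = 2.5000, f(x_6) = -0.801144, coefficient = 1

I ≈ (0.250000/2) × -1.933855 = -0.241732
Exact value: -0.242999
Error: 0.001267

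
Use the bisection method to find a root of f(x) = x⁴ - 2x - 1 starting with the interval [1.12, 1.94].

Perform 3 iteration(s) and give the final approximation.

f(x) = x⁴ - 2x - 1
Initial interval: [1.12, 1.94]

Iteration 1:
  c_1 = (1.120000 + 1.940000)/2 = 1.530000
  f(c_1) = f(1.530000) = 1.419813
  f(a) × f(c) < 0, new interval: [1.120000, 1.530000]
Iteration 2:
  c_2 = (1.120000 + 1.530000)/2 = 1.325000
  f(c_2) = f(1.325000) = -0.567781
  f(a) × f(c) ≥ 0, new interval: [1.325000, 1.530000]
Iteration 3:
  c_3 = (1.325000 + 1.530000)/2 = 1.427500
  f(c_3) = f(1.427500) = 0.297451
  f(a) × f(c) < 0, new interval: [1.325000, 1.427500]

After 3 iteration(s), the approximation is c_3 = 1.427500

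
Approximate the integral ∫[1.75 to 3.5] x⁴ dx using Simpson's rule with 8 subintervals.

f(x) = x⁴
a = 1.75, b = 3.5, n = 8
h = (b - a)/n = 0.218750

Simpson's rule: (h/3)[f(x₀) + 4f(x₁) + 2f(x₂) + ... + f(xₙ)]

x_0 = 1.7500, f(x_0) = 9.378906, coefficient = 1
x_1 = 1.9688, f(x_1) = 15.023194, coefficient = 4
x_2 = 2.1875, f(x_2) = 22.897720, coefficient = 2
x_3 = 2.4062, f(x_3) = 33.524552, coefficient = 4
x_4 = 2.6250, f(x_4) = 47.480713, coefficient = 2
x_5 = 2.8438, f(x_5) = 65.398179, coefficient = 4
x_6 = 3.0625, f(x_6) = 87.963882, coefficient = 2
x_7 = 3.2812, f(x_7) = 115.919709, coefficient = 4
x_8 = 3.5000, f(x_8) = 150.062500, coefficient = 1

I ≈ (0.218750/3) × 1395.588577 = 101.761667
Exact value: 101.761133
Error: 0.000534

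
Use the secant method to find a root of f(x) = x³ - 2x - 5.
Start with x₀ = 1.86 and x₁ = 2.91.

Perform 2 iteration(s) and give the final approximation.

f(x) = x³ - 2x - 5
x₀ = 1.86, x₁ = 2.91

Secant formula: x_{n+1} = x_n - f(x_n)(x_n - x_{n-1})/(f(x_n) - f(x_{n-1}))

Iteration 1:
  f(1.860000) = -2.285144
  f(2.910000) = 13.822171
  x_2 = 2.910000 - 13.822171×(2.910000 - 1.860000)/(13.822171 - (-2.285144))
       = 2.008963
Iteration 2:
  f(2.910000) = 13.822171
  f(2.008963) = -0.909883
  x_3 = 2.008963 - (-0.909883)×(2.008963 - 2.910000)/(-0.909883 - 13.822171)
       = 2.064613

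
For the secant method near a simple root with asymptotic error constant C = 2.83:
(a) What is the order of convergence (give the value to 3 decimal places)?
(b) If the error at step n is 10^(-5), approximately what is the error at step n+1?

(a) Secant method has superlinear convergence with order φ = (1+√5)/2 ≈ 1.618.
    This means |e_{n+1}| ≈ C|e_n|^1.618.

(b) With |e_n| = 10^(-5) and C = 2.83:
    |e_{n+1}| ≈ 2.83 × (10^(-5))^1.618 = 2.83 × 10^(-8.09)

(a) ≈ 1.618 (golden ratio); (b) |e_{n+1}| ≈ 2.299e-08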